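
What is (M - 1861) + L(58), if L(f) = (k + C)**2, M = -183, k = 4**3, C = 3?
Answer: 2445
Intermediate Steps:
k = 64
L(f) = 4489 (L(f) = (64 + 3)**2 = 67**2 = 4489)
(M - 1861) + L(58) = (-183 - 1861) + 4489 = -2044 + 4489 = 2445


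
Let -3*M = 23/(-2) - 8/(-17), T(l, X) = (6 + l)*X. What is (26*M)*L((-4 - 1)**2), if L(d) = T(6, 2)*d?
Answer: 975000/17 ≈ 57353.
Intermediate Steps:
T(l, X) = X*(6 + l)
M = 125/34 (M = -(23/(-2) - 8/(-17))/3 = -(23*(-1/2) - 8*(-1/17))/3 = -(-23/2 + 8/17)/3 = -1/3*(-375/34) = 125/34 ≈ 3.6765)
L(d) = 24*d (L(d) = (2*(6 + 6))*d = (2*12)*d = 24*d)
(26*M)*L((-4 - 1)**2) = (26*(125/34))*(24*(-4 - 1)**2) = 1625*(24*(-5)**2)/17 = 1625*(24*25)/17 = (1625/17)*600 = 975000/17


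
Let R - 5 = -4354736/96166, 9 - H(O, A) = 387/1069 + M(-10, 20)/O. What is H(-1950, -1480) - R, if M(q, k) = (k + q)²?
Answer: 98172247435/2004628353 ≈ 48.973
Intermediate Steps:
H(O, A) = 9234/1069 - 100/O (H(O, A) = 9 - (387/1069 + (20 - 10)²/O) = 9 - (387*(1/1069) + 10²/O) = 9 - (387/1069 + 100/O) = 9 + (-387/1069 - 100/O) = 9234/1069 - 100/O)
R = -1936953/48083 (R = 5 - 4354736/96166 = 5 - 4354736*1/96166 = 5 - 2177368/48083 = -1936953/48083 ≈ -40.284)
H(-1950, -1480) - R = (9234/1069 - 100/(-1950)) - 1*(-1936953/48083) = (9234/1069 - 100*(-1/1950)) + 1936953/48083 = (9234/1069 + 2/39) + 1936953/48083 = 362264/41691 + 1936953/48083 = 98172247435/2004628353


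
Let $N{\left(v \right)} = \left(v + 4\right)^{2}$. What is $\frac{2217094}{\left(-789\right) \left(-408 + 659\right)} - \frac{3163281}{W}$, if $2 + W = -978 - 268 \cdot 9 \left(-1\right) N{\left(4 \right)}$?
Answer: $- \frac{966528620431}{30376806132} \approx -31.818$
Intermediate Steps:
$N{\left(v \right)} = \left(4 + v\right)^{2}$
$W = 153388$ ($W = -2 - \left(978 + 268 \cdot 9 \left(-1\right) \left(4 + 4\right)^{2}\right) = -2 - \left(978 + 268 \left(- 9 \cdot 8^{2}\right)\right) = -2 - \left(978 + 268 \left(\left(-9\right) 64\right)\right) = -2 - -153390 = -2 + \left(-978 + 154368\right) = -2 + 153390 = 153388$)
$\frac{2217094}{\left(-789\right) \left(-408 + 659\right)} - \frac{3163281}{W} = \frac{2217094}{\left(-789\right) \left(-408 + 659\right)} - \frac{3163281}{153388} = \frac{2217094}{\left(-789\right) 251} - \frac{3163281}{153388} = \frac{2217094}{-198039} - \frac{3163281}{153388} = 2217094 \left(- \frac{1}{198039}\right) - \frac{3163281}{153388} = - \frac{2217094}{198039} - \frac{3163281}{153388} = - \frac{966528620431}{30376806132}$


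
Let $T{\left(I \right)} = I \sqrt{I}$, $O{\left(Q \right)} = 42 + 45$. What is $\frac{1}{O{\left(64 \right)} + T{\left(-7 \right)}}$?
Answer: $\frac{87}{7912} + \frac{7 i \sqrt{7}}{7912} \approx 0.010996 + 0.0023408 i$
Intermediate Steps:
$O{\left(Q \right)} = 87$
$T{\left(I \right)} = I^{\frac{3}{2}}$
$\frac{1}{O{\left(64 \right)} + T{\left(-7 \right)}} = \frac{1}{87 + \left(-7\right)^{\frac{3}{2}}} = \frac{1}{87 - 7 i \sqrt{7}}$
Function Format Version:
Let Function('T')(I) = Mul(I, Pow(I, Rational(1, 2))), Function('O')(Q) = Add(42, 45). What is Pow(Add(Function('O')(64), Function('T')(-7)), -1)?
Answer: Add(Rational(87, 7912), Mul(Rational(7, 7912), I, Pow(7, Rational(1, 2)))) ≈ Add(0.010996, Mul(0.0023408, I))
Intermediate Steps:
Function('O')(Q) = 87
Function('T')(I) = Pow(I, Rational(3, 2))
Pow(Add(Function('O')(64), Function('T')(-7)), -1) = Pow(Add(87, Pow(-7, Rational(3, 2))), -1) = Pow(Add(87, Mul(-7, I, Pow(7, Rational(1, 2)))), -1)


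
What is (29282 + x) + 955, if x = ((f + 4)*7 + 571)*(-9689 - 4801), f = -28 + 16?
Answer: -7432113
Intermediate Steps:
f = -12
x = -7462350 (x = ((-12 + 4)*7 + 571)*(-9689 - 4801) = (-8*7 + 571)*(-14490) = (-56 + 571)*(-14490) = 515*(-14490) = -7462350)
(29282 + x) + 955 = (29282 - 7462350) + 955 = -7433068 + 955 = -7432113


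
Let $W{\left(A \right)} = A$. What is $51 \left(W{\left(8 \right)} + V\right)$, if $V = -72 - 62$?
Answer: $-6426$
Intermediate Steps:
$V = -134$ ($V = -72 - 62 = -134$)
$51 \left(W{\left(8 \right)} + V\right) = 51 \left(8 - 134\right) = 51 \left(-126\right) = -6426$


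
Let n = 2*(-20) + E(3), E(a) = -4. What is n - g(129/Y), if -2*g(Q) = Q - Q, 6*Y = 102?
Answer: -44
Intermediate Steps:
Y = 17 (Y = (1/6)*102 = 17)
n = -44 (n = 2*(-20) - 4 = -40 - 4 = -44)
g(Q) = 0 (g(Q) = -(Q - Q)/2 = -1/2*0 = 0)
n - g(129/Y) = -44 - 1*0 = -44 + 0 = -44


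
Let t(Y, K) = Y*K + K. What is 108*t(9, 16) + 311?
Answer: 17591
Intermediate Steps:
t(Y, K) = K + K*Y (t(Y, K) = K*Y + K = K + K*Y)
108*t(9, 16) + 311 = 108*(16*(1 + 9)) + 311 = 108*(16*10) + 311 = 108*160 + 311 = 17280 + 311 = 17591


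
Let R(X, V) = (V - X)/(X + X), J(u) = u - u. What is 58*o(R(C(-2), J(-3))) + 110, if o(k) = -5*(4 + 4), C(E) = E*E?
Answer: -2210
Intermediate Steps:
C(E) = E²
J(u) = 0
R(X, V) = (V - X)/(2*X) (R(X, V) = (V - X)/((2*X)) = (V - X)*(1/(2*X)) = (V - X)/(2*X))
o(k) = -40 (o(k) = -5*8 = -40)
58*o(R(C(-2), J(-3))) + 110 = 58*(-40) + 110 = -2320 + 110 = -2210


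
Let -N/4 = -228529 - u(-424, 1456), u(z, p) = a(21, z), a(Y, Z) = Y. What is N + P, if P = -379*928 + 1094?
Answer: 563582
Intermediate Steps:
u(z, p) = 21
N = 914200 (N = -4*(-228529 - 1*21) = -4*(-228529 - 21) = -4*(-228550) = 914200)
P = -350618 (P = -351712 + 1094 = -350618)
N + P = 914200 - 350618 = 563582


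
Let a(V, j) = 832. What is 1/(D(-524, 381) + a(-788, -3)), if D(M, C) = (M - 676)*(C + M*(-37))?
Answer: -1/23721968 ≈ -4.2155e-8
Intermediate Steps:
D(M, C) = (-676 + M)*(C - 37*M)
1/(D(-524, 381) + a(-788, -3)) = 1/((-676*381 - 37*(-524)² + 25012*(-524) + 381*(-524)) + 832) = 1/((-257556 - 37*274576 - 13106288 - 199644) + 832) = 1/((-257556 - 10159312 - 13106288 - 199644) + 832) = 1/(-23722800 + 832) = 1/(-23721968) = -1/23721968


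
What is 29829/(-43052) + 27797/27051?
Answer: 389812165/1164599652 ≈ 0.33472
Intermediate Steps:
29829/(-43052) + 27797/27051 = 29829*(-1/43052) + 27797*(1/27051) = -29829/43052 + 27797/27051 = 389812165/1164599652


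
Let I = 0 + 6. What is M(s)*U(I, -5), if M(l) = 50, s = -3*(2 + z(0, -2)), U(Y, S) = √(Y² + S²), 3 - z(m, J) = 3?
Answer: 50*√61 ≈ 390.51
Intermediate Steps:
z(m, J) = 0 (z(m, J) = 3 - 1*3 = 3 - 3 = 0)
I = 6
U(Y, S) = √(S² + Y²)
s = -6 (s = -3*(2 + 0) = -3*2 = -6)
M(s)*U(I, -5) = 50*√((-5)² + 6²) = 50*√(25 + 36) = 50*√61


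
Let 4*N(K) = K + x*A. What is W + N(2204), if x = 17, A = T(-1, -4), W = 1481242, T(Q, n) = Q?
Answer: 5927155/4 ≈ 1.4818e+6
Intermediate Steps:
A = -1
N(K) = -17/4 + K/4 (N(K) = (K + 17*(-1))/4 = (K - 17)/4 = (-17 + K)/4 = -17/4 + K/4)
W + N(2204) = 1481242 + (-17/4 + (¼)*2204) = 1481242 + (-17/4 + 551) = 1481242 + 2187/4 = 5927155/4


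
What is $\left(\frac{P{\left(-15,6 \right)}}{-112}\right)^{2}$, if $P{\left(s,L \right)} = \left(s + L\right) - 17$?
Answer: $\frac{169}{3136} \approx 0.05389$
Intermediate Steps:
$P{\left(s,L \right)} = -17 + L + s$ ($P{\left(s,L \right)} = \left(L + s\right) - 17 = -17 + L + s$)
$\left(\frac{P{\left(-15,6 \right)}}{-112}\right)^{2} = \left(\frac{-17 + 6 - 15}{-112}\right)^{2} = \left(\left(-26\right) \left(- \frac{1}{112}\right)\right)^{2} = \left(\frac{13}{56}\right)^{2} = \frac{169}{3136}$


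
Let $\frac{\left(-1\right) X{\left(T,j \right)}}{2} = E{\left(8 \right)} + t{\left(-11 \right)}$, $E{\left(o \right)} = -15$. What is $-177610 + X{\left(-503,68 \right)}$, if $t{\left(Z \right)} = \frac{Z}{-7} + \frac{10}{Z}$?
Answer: $- \frac{13673762}{77} \approx -1.7758 \cdot 10^{5}$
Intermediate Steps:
$t{\left(Z \right)} = \frac{10}{Z} - \frac{Z}{7}$ ($t{\left(Z \right)} = Z \left(- \frac{1}{7}\right) + \frac{10}{Z} = - \frac{Z}{7} + \frac{10}{Z} = \frac{10}{Z} - \frac{Z}{7}$)
$X{\left(T,j \right)} = \frac{2208}{77}$ ($X{\left(T,j \right)} = - 2 \left(-15 + \left(\frac{10}{-11} - - \frac{11}{7}\right)\right) = - 2 \left(-15 + \left(10 \left(- \frac{1}{11}\right) + \frac{11}{7}\right)\right) = - 2 \left(-15 + \left(- \frac{10}{11} + \frac{11}{7}\right)\right) = - 2 \left(-15 + \frac{51}{77}\right) = \left(-2\right) \left(- \frac{1104}{77}\right) = \frac{2208}{77}$)
$-177610 + X{\left(-503,68 \right)} = -177610 + \frac{2208}{77} = - \frac{13673762}{77}$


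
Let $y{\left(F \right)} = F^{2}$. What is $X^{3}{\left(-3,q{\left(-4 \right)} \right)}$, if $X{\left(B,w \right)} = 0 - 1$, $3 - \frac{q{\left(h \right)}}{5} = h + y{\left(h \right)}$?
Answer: $-1$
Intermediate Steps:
$q{\left(h \right)} = 15 - 5 h - 5 h^{2}$ ($q{\left(h \right)} = 15 - 5 \left(h + h^{2}\right) = 15 - \left(5 h + 5 h^{2}\right) = 15 - 5 h - 5 h^{2}$)
$X{\left(B,w \right)} = -1$ ($X{\left(B,w \right)} = 0 - 1 = -1$)
$X^{3}{\left(-3,q{\left(-4 \right)} \right)} = \left(-1\right)^{3} = -1$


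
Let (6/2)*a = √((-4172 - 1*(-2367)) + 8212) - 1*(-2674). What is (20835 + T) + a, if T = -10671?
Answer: 33166/3 + √6407/3 ≈ 11082.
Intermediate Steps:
a = 2674/3 + √6407/3 (a = (√((-4172 - 1*(-2367)) + 8212) - 1*(-2674))/3 = (√((-4172 + 2367) + 8212) + 2674)/3 = (√(-1805 + 8212) + 2674)/3 = (√6407 + 2674)/3 = (2674 + √6407)/3 = 2674/3 + √6407/3 ≈ 918.01)
(20835 + T) + a = (20835 - 10671) + (2674/3 + √6407/3) = 10164 + (2674/3 + √6407/3) = 33166/3 + √6407/3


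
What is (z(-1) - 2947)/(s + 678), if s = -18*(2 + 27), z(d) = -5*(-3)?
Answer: -733/39 ≈ -18.795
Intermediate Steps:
z(d) = 15
s = -522 (s = -18*29 = -522)
(z(-1) - 2947)/(s + 678) = (15 - 2947)/(-522 + 678) = -2932/156 = -2932*1/156 = -733/39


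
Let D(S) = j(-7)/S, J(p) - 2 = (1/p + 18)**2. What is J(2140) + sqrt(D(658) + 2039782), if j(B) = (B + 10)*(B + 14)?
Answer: 1493026641/4579600 + sqrt(18023514034)/94 ≈ 1754.2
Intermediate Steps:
j(B) = (10 + B)*(14 + B)
J(p) = 2 + (18 + 1/p)**2 (J(p) = 2 + (1/p + 18)**2 = 2 + (18 + 1/p)**2)
D(S) = 21/S (D(S) = (140 + (-7)**2 + 24*(-7))/S = (140 + 49 - 168)/S = 21/S)
J(2140) + sqrt(D(658) + 2039782) = (326 + 2140**(-2) + 36/2140) + sqrt(21/658 + 2039782) = (326 + 1/4579600 + 36*(1/2140)) + sqrt(21*(1/658) + 2039782) = (326 + 1/4579600 + 9/535) + sqrt(3/94 + 2039782) = 1493026641/4579600 + sqrt(191739511/94) = 1493026641/4579600 + sqrt(18023514034)/94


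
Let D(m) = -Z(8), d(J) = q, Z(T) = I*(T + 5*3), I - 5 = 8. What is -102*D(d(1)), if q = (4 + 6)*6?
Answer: 30498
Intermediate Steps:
I = 13 (I = 5 + 8 = 13)
Z(T) = 195 + 13*T (Z(T) = 13*(T + 5*3) = 13*(T + 15) = 13*(15 + T) = 195 + 13*T)
q = 60 (q = 10*6 = 60)
d(J) = 60
D(m) = -299 (D(m) = -(195 + 13*8) = -(195 + 104) = -1*299 = -299)
-102*D(d(1)) = -102*(-299) = 30498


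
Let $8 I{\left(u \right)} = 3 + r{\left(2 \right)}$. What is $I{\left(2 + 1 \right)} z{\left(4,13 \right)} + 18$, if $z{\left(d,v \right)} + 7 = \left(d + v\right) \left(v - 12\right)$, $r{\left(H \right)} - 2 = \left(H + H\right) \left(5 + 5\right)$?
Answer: $\frac{297}{4} \approx 74.25$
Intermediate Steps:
$r{\left(H \right)} = 2 + 20 H$ ($r{\left(H \right)} = 2 + \left(H + H\right) \left(5 + 5\right) = 2 + 2 H 10 = 2 + 20 H$)
$I{\left(u \right)} = \frac{45}{8}$ ($I{\left(u \right)} = \frac{3 + \left(2 + 20 \cdot 2\right)}{8} = \frac{3 + \left(2 + 40\right)}{8} = \frac{3 + 42}{8} = \frac{1}{8} \cdot 45 = \frac{45}{8}$)
$z{\left(d,v \right)} = -7 + \left(-12 + v\right) \left(d + v\right)$ ($z{\left(d,v \right)} = -7 + \left(d + v\right) \left(v - 12\right) = -7 + \left(d + v\right) \left(-12 + v\right) = -7 + \left(-12 + v\right) \left(d + v\right)$)
$I{\left(2 + 1 \right)} z{\left(4,13 \right)} + 18 = \frac{45 \left(-7 + 13^{2} - 48 - 156 + 4 \cdot 13\right)}{8} + 18 = \frac{45 \left(-7 + 169 - 48 - 156 + 52\right)}{8} + 18 = \frac{45}{8} \cdot 10 + 18 = \frac{225}{4} + 18 = \frac{297}{4}$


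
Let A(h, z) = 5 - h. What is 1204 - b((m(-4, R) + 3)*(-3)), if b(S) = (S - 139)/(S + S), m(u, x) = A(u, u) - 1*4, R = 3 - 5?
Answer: 57629/48 ≈ 1200.6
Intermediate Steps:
R = -2
m(u, x) = 1 - u (m(u, x) = (5 - u) - 1*4 = (5 - u) - 4 = 1 - u)
b(S) = (-139 + S)/(2*S) (b(S) = (-139 + S)/((2*S)) = (-139 + S)*(1/(2*S)) = (-139 + S)/(2*S))
1204 - b((m(-4, R) + 3)*(-3)) = 1204 - (-139 + ((1 - 1*(-4)) + 3)*(-3))/(2*(((1 - 1*(-4)) + 3)*(-3))) = 1204 - (-139 + ((1 + 4) + 3)*(-3))/(2*(((1 + 4) + 3)*(-3))) = 1204 - (-139 + (5 + 3)*(-3))/(2*((5 + 3)*(-3))) = 1204 - (-139 + 8*(-3))/(2*(8*(-3))) = 1204 - (-139 - 24)/(2*(-24)) = 1204 - (-1)*(-163)/(2*24) = 1204 - 1*163/48 = 1204 - 163/48 = 57629/48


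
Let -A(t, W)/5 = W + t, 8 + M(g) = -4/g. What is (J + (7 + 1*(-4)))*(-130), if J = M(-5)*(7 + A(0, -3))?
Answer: 20202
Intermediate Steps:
M(g) = -8 - 4/g
A(t, W) = -5*W - 5*t (A(t, W) = -5*(W + t) = -5*W - 5*t)
J = -792/5 (J = (-8 - 4/(-5))*(7 + (-5*(-3) - 5*0)) = (-8 - 4*(-⅕))*(7 + (15 + 0)) = (-8 + ⅘)*(7 + 15) = -36/5*22 = -792/5 ≈ -158.40)
(J + (7 + 1*(-4)))*(-130) = (-792/5 + (7 + 1*(-4)))*(-130) = (-792/5 + (7 - 4))*(-130) = (-792/5 + 3)*(-130) = -777/5*(-130) = 20202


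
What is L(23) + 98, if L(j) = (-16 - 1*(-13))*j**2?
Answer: -1489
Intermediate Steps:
L(j) = -3*j**2 (L(j) = (-16 + 13)*j**2 = -3*j**2)
L(23) + 98 = -3*23**2 + 98 = -3*529 + 98 = -1587 + 98 = -1489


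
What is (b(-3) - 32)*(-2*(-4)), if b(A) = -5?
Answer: -296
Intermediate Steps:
(b(-3) - 32)*(-2*(-4)) = (-5 - 32)*(-2*(-4)) = -37*8 = -296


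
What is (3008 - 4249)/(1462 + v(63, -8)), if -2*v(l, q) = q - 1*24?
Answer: -1241/1478 ≈ -0.83965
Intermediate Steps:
v(l, q) = 12 - q/2 (v(l, q) = -(q - 1*24)/2 = -(q - 24)/2 = -(-24 + q)/2 = 12 - q/2)
(3008 - 4249)/(1462 + v(63, -8)) = (3008 - 4249)/(1462 + (12 - 1/2*(-8))) = -1241/(1462 + (12 + 4)) = -1241/(1462 + 16) = -1241/1478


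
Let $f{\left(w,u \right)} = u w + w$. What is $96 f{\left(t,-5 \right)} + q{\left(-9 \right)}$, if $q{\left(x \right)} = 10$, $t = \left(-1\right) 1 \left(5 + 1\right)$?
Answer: $2314$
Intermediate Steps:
$t = -6$ ($t = \left(-1\right) 6 = -6$)
$f{\left(w,u \right)} = w + u w$
$96 f{\left(t,-5 \right)} + q{\left(-9 \right)} = 96 \left(- 6 \left(1 - 5\right)\right) + 10 = 96 \left(\left(-6\right) \left(-4\right)\right) + 10 = 96 \cdot 24 + 10 = 2304 + 10 = 2314$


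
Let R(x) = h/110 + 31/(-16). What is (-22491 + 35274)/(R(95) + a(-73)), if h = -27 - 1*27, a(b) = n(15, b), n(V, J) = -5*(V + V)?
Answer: -11249040/134137 ≈ -83.862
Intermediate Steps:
n(V, J) = -10*V
a(b) = -150 (a(b) = -10*15 = -150)
h = -54 (h = -27 - 27 = -54)
R(x) = -2137/880 (R(x) = -54/110 + 31/(-16) = -54*1/110 + 31*(-1/16) = -27/55 - 31/16 = -2137/880)
(-22491 + 35274)/(R(95) + a(-73)) = (-22491 + 35274)/(-2137/880 - 150) = 12783/(-134137/880) = 12783*(-880/134137) = -11249040/134137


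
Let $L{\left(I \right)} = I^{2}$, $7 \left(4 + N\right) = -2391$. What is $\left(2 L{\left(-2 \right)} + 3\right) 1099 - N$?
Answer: $\frac{87042}{7} \approx 12435.0$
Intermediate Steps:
$N = - \frac{2419}{7}$ ($N = -4 + \frac{1}{7} \left(-2391\right) = -4 - \frac{2391}{7} = - \frac{2419}{7} \approx -345.57$)
$\left(2 L{\left(-2 \right)} + 3\right) 1099 - N = \left(2 \left(-2\right)^{2} + 3\right) 1099 - - \frac{2419}{7} = \left(2 \cdot 4 + 3\right) 1099 + \frac{2419}{7} = \left(8 + 3\right) 1099 + \frac{2419}{7} = 11 \cdot 1099 + \frac{2419}{7} = 12089 + \frac{2419}{7} = \frac{87042}{7}$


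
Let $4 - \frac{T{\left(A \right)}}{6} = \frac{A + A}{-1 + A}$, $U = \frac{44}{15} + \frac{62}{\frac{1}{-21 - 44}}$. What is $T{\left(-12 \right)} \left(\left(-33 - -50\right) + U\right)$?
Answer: $- \frac{259112}{5} \approx -51822.0$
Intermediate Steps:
$U = - \frac{60406}{15}$ ($U = 44 \cdot \frac{1}{15} + \frac{62}{\frac{1}{-65}} = \frac{44}{15} + \frac{62}{- \frac{1}{65}} = \frac{44}{15} + 62 \left(-65\right) = \frac{44}{15} - 4030 = - \frac{60406}{15} \approx -4027.1$)
$T{\left(A \right)} = 24 - \frac{12 A}{-1 + A}$ ($T{\left(A \right)} = 24 - 6 \frac{A + A}{-1 + A} = 24 - 6 \frac{2 A}{-1 + A} = 24 - \frac{12 A}{-1 + A}$)
$T{\left(-12 \right)} \left(\left(-33 - -50\right) + U\right) = \frac{12 \left(-2 - 12\right)}{-1 - 12} \left(\left(-33 - -50\right) - \frac{60406}{15}\right) = 12 \frac{1}{-13} \left(-14\right) \left(\left(-33 + 50\right) - \frac{60406}{15}\right) = 12 \left(- \frac{1}{13}\right) \left(-14\right) \left(17 - \frac{60406}{15}\right) = \frac{168}{13} \left(- \frac{60151}{15}\right) = - \frac{259112}{5}$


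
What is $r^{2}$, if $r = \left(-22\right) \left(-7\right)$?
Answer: $23716$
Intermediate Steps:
$r = 154$
$r^{2} = 154^{2} = 23716$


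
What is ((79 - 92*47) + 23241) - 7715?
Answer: 11281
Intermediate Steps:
((79 - 92*47) + 23241) - 7715 = ((79 - 4324) + 23241) - 7715 = (-4245 + 23241) - 7715 = 18996 - 7715 = 11281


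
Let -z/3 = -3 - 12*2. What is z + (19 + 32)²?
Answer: 2682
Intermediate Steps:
z = 81 (z = -3*(-3 - 12*2) = -3*(-3 - 24) = -3*(-27) = 81)
z + (19 + 32)² = 81 + (19 + 32)² = 81 + 51² = 81 + 2601 = 2682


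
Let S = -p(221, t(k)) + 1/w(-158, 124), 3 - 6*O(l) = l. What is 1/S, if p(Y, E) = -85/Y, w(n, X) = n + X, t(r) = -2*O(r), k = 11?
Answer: 442/157 ≈ 2.8153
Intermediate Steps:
O(l) = ½ - l/6
t(r) = -1 + r/3 (t(r) = -2*(½ - r/6) = -1 + r/3)
w(n, X) = X + n
S = 157/442 (S = -(-85)/221 + 1/(124 - 158) = -(-85)/221 + 1/(-34) = -1*(-5/13) - 1/34 = 5/13 - 1/34 = 157/442 ≈ 0.35520)
1/S = 1/(157/442) = 442/157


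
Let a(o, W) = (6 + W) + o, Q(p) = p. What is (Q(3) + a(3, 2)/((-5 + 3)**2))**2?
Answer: 529/16 ≈ 33.063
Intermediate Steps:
a(o, W) = 6 + W + o
(Q(3) + a(3, 2)/((-5 + 3)**2))**2 = (3 + (6 + 2 + 3)/((-5 + 3)**2))**2 = (3 + 11/((-2)**2))**2 = (3 + 11/4)**2 = (23/4)**2 = 529/16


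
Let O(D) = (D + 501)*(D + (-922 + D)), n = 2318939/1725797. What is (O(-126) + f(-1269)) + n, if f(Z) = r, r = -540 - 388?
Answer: -761381349927/1725797 ≈ -4.4118e+5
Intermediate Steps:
r = -928
f(Z) = -928
n = 2318939/1725797 (n = 2318939*(1/1725797) = 2318939/1725797 ≈ 1.3437)
O(D) = (-922 + 2*D)*(501 + D) (O(D) = (501 + D)*(-922 + 2*D) = (-922 + 2*D)*(501 + D))
(O(-126) + f(-1269)) + n = ((-461922 + 2*(-126)**2 + 80*(-126)) - 928) + 2318939/1725797 = ((-461922 + 2*15876 - 10080) - 928) + 2318939/1725797 = ((-461922 + 31752 - 10080) - 928) + 2318939/1725797 = (-440250 - 928) + 2318939/1725797 = -441178 + 2318939/1725797 = -761381349927/1725797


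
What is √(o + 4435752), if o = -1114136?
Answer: 4*√207601 ≈ 1822.5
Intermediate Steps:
√(o + 4435752) = √(-1114136 + 4435752) = √3321616 = 4*√207601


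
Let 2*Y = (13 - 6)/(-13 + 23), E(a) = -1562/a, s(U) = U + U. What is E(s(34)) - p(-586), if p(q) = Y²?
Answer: -157033/6800 ≈ -23.093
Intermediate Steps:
s(U) = 2*U
Y = 7/20 (Y = ((13 - 6)/(-13 + 23))/2 = (7/10)/2 = (7*(⅒))/2 = (½)*(7/10) = 7/20 ≈ 0.35000)
p(q) = 49/400 (p(q) = (7/20)² = 49/400)
E(s(34)) - p(-586) = -1562/(2*34) - 1*49/400 = -1562/68 - 49/400 = -1562*1/68 - 49/400 = -781/34 - 49/400 = -157033/6800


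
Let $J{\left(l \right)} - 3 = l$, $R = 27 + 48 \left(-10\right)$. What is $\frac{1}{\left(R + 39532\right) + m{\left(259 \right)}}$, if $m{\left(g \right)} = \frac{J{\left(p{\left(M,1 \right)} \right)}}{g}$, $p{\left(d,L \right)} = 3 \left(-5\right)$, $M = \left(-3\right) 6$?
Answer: $\frac{259}{10121449} \approx 2.5589 \cdot 10^{-5}$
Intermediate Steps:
$M = -18$
$p{\left(d,L \right)} = -15$
$R = -453$ ($R = 27 - 480 = -453$)
$J{\left(l \right)} = 3 + l$
$m{\left(g \right)} = - \frac{12}{g}$ ($m{\left(g \right)} = \frac{3 - 15}{g} = - \frac{12}{g}$)
$\frac{1}{\left(R + 39532\right) + m{\left(259 \right)}} = \frac{1}{\left(-453 + 39532\right) - \frac{12}{259}} = \frac{1}{39079 - \frac{12}{259}} = \frac{1}{\frac{10121449}{259}} = \frac{259}{10121449}$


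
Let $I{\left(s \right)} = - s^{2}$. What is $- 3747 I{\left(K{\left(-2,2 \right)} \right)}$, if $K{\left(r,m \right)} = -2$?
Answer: $14988$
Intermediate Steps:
$- 3747 I{\left(K{\left(-2,2 \right)} \right)} = - 3747 \left(- \left(-2\right)^{2}\right) = - 3747 \left(\left(-1\right) 4\right) = \left(-3747\right) \left(-4\right) = 14988$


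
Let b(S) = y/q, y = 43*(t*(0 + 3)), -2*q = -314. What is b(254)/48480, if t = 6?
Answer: 129/1268560 ≈ 0.00010169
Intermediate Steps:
q = 157 (q = -1/2*(-314) = 157)
y = 774 (y = 43*(6*(0 + 3)) = 43*(6*3) = 43*18 = 774)
b(S) = 774/157
b(254)/48480 = (774/157)/48480 = (774/157)*(1/48480) = 129/1268560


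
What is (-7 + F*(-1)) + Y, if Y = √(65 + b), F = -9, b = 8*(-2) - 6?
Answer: 2 + √43 ≈ 8.5574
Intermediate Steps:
b = -22 (b = -16 - 6 = -22)
Y = √43 (Y = √(65 - 22) = √43 ≈ 6.5574)
(-7 + F*(-1)) + Y = (-7 - 9*(-1)) + √43 = (-7 + 9) + √43 = 2 + √43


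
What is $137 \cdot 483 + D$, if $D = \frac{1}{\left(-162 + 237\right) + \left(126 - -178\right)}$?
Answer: $\frac{25078810}{379} \approx 66171.0$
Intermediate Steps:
$D = \frac{1}{379}$ ($D = \frac{1}{75 + \left(126 + 178\right)} = \frac{1}{75 + 304} = \frac{1}{379} \approx 0.0026385$)
$137 \cdot 483 + D = 137 \cdot 483 + \frac{1}{379} = 66171 + \frac{1}{379} = \frac{25078810}{379}$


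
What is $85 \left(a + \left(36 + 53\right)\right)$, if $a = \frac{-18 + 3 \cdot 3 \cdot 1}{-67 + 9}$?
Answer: $\frac{439535}{58} \approx 7578.2$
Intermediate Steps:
$a = \frac{9}{58}$ ($a = \frac{-18 + 9 \cdot 1}{-58} = \left(-18 + 9\right) \left(- \frac{1}{58}\right) = \left(-9\right) \left(- \frac{1}{58}\right) = \frac{9}{58} \approx 0.15517$)
$85 \left(a + \left(36 + 53\right)\right) = 85 \left(\frac{9}{58} + \left(36 + 53\right)\right) = 85 \left(\frac{9}{58} + 89\right) = 85 \cdot \frac{5171}{58} = \frac{439535}{58}$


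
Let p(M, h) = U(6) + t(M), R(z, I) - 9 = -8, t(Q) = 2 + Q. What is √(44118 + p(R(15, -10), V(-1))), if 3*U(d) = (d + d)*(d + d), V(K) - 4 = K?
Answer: √44169 ≈ 210.16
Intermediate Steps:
R(z, I) = 1 (R(z, I) = 9 - 8 = 1)
V(K) = 4 + K
U(d) = 4*d²/3 (U(d) = ((d + d)*(d + d))/3 = ((2*d)*(2*d))/3 = (4*d²)/3 = 4*d²/3)
p(M, h) = 50 + M (p(M, h) = (4/3)*6² + (2 + M) = (4/3)*36 + (2 + M) = 48 + (2 + M) = 50 + M)
√(44118 + p(R(15, -10), V(-1))) = √(44118 + (50 + 1)) = √(44118 + 51) = √44169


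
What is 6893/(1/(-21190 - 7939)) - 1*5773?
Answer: -200791970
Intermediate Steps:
6893/(1/(-21190 - 7939)) - 1*5773 = 6893/(1/(-29129)) - 5773 = 6893/(-1/29129) - 5773 = 6893*(-29129) - 5773 = -200786197 - 5773 = -200791970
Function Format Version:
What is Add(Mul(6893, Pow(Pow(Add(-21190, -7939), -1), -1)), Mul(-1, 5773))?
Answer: -200791970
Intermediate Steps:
Add(Mul(6893, Pow(Pow(Add(-21190, -7939), -1), -1)), Mul(-1, 5773)) = Add(Mul(6893, Pow(Pow(-29129, -1), -1)), -5773) = Add(Mul(6893, Pow(Rational(-1, 29129), -1)), -5773) = Add(Mul(6893, -29129), -5773) = Add(-200786197, -5773) = -200791970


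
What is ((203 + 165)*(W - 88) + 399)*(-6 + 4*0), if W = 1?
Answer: 189702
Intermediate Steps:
((203 + 165)*(W - 88) + 399)*(-6 + 4*0) = ((203 + 165)*(1 - 88) + 399)*(-6 + 4*0) = (368*(-87) + 399)*(-6 + 0) = (-32016 + 399)*(-6) = -31617*(-6) = 189702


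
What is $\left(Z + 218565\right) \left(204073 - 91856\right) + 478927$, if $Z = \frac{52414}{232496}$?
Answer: $\frac{2851239437090855}{116248} \approx 2.4527 \cdot 10^{10}$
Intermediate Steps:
$Z = \frac{26207}{116248}$ ($Z = 52414 \cdot \frac{1}{232496} = \frac{26207}{116248} \approx 0.22544$)
$\left(Z + 218565\right) \left(204073 - 91856\right) + 478927 = \left(\frac{26207}{116248} + 218565\right) \left(204073 - 91856\right) + 478927 = \frac{25407770327}{116248} \cdot 112217 + 478927 = \frac{2851183762784959}{116248} + 478927 = \frac{2851239437090855}{116248}$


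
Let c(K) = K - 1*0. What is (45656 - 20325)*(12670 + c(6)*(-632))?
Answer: 224888618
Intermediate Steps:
c(K) = K (c(K) = K + 0 = K)
(45656 - 20325)*(12670 + c(6)*(-632)) = (45656 - 20325)*(12670 + 6*(-632)) = 25331*(12670 - 3792) = 25331*8878 = 224888618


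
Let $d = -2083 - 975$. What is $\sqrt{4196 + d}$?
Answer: $\sqrt{1138} \approx 33.734$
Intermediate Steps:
$d = -3058$ ($d = -2083 - 975 = -3058$)
$\sqrt{4196 + d} = \sqrt{4196 - 3058} = \sqrt{1138}$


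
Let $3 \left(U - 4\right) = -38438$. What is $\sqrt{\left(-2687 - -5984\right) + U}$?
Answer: $\frac{i \sqrt{85605}}{3} \approx 97.528 i$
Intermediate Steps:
$U = - \frac{38426}{3}$ ($U = 4 + \frac{1}{3} \left(-38438\right) = 4 - \frac{38438}{3} = - \frac{38426}{3} \approx -12809.0$)
$\sqrt{\left(-2687 - -5984\right) + U} = \sqrt{\left(-2687 - -5984\right) - \frac{38426}{3}} = \sqrt{\left(-2687 + 5984\right) - \frac{38426}{3}} = \sqrt{3297 - \frac{38426}{3}} = \sqrt{- \frac{28535}{3}} = \frac{i \sqrt{85605}}{3}$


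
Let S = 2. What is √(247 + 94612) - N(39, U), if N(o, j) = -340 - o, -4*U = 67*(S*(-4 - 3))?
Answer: 379 + √94859 ≈ 686.99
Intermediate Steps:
U = 469/2 (U = -67*2*(-4 - 3)/4 = -67*2*(-7)/4 = -67*(-14)/4 = -¼*(-938) = 469/2 ≈ 234.50)
√(247 + 94612) - N(39, U) = √(247 + 94612) - (-340 - 1*39) = √94859 - (-340 - 39) = √94859 - 1*(-379) = √94859 + 379 = 379 + √94859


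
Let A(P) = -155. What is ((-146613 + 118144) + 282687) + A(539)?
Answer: 254063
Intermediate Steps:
((-146613 + 118144) + 282687) + A(539) = ((-146613 + 118144) + 282687) - 155 = (-28469 + 282687) - 155 = 254218 - 155 = 254063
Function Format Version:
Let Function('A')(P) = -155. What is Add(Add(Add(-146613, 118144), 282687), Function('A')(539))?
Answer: 254063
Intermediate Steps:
Add(Add(Add(-146613, 118144), 282687), Function('A')(539)) = Add(Add(Add(-146613, 118144), 282687), -155) = Add(Add(-28469, 282687), -155) = Add(254218, -155) = 254063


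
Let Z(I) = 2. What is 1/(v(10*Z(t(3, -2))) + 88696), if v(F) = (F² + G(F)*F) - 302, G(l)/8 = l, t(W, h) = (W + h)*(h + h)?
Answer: 1/91994 ≈ 1.0870e-5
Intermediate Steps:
t(W, h) = 2*h*(W + h) (t(W, h) = (W + h)*(2*h) = 2*h*(W + h))
G(l) = 8*l
v(F) = -302 + 9*F² (v(F) = (F² + (8*F)*F) - 302 = (F² + 8*F²) - 302 = 9*F² - 302 = -302 + 9*F²)
1/(v(10*Z(t(3, -2))) + 88696) = 1/((-302 + 9*(10*2)²) + 88696) = 1/((-302 + 9*20²) + 88696) = 1/((-302 + 9*400) + 88696) = 1/((-302 + 3600) + 88696) = 1/(3298 + 88696) = 1/91994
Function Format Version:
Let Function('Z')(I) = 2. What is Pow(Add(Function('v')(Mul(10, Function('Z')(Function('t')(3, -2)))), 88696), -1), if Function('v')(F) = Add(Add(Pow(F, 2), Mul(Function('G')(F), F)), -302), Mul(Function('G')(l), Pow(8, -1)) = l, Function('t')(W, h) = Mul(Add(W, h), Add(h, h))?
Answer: Rational(1, 91994) ≈ 1.0870e-5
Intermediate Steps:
Function('t')(W, h) = Mul(2, h, Add(W, h)) (Function('t')(W, h) = Mul(Add(W, h), Mul(2, h)) = Mul(2, h, Add(W, h)))
Function('G')(l) = Mul(8, l)
Function('v')(F) = Add(-302, Mul(9, Pow(F, 2))) (Function('v')(F) = Add(Add(Pow(F, 2), Mul(Mul(8, F), F)), -302) = Add(Add(Pow(F, 2), Mul(8, Pow(F, 2))), -302) = Add(Mul(9, Pow(F, 2)), -302) = Add(-302, Mul(9, Pow(F, 2))))
Pow(Add(Function('v')(Mul(10, Function('Z')(Function('t')(3, -2)))), 88696), -1) = Pow(Add(Add(-302, Mul(9, Pow(Mul(10, 2), 2))), 88696), -1) = Pow(Add(Add(-302, Mul(9, Pow(20, 2))), 88696), -1) = Pow(Add(Add(-302, Mul(9, 400)), 88696), -1) = Pow(Add(Add(-302, 3600), 88696), -1) = Pow(Add(3298, 88696), -1) = Pow(91994, -1) = Rational(1, 91994)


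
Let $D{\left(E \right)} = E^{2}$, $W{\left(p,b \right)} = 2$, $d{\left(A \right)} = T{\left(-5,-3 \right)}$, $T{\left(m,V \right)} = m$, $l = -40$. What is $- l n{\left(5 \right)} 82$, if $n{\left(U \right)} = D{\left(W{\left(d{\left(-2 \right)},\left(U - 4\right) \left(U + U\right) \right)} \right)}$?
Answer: $13120$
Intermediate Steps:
$d{\left(A \right)} = -5$
$n{\left(U \right)} = 4$ ($n{\left(U \right)} = 2^{2} = 4$)
$- l n{\left(5 \right)} 82 = \left(-1\right) \left(-40\right) 4 \cdot 82 = 40 \cdot 4 \cdot 82 = 160 \cdot 82 = 13120$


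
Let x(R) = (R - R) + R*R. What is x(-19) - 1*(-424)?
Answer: 785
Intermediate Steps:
x(R) = R**2 (x(R) = 0 + R**2 = R**2)
x(-19) - 1*(-424) = (-19)**2 - 1*(-424) = 361 + 424 = 785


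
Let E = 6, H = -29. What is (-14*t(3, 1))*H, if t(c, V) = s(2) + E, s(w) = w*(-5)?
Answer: -1624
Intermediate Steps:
s(w) = -5*w
t(c, V) = -4 (t(c, V) = -5*2 + 6 = -10 + 6 = -4)
(-14*t(3, 1))*H = -14*(-4)*(-29) = 56*(-29) = -1624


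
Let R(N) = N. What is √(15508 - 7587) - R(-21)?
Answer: 110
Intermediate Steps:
√(15508 - 7587) - R(-21) = √(15508 - 7587) - 1*(-21) = √7921 + 21 = 89 + 21 = 110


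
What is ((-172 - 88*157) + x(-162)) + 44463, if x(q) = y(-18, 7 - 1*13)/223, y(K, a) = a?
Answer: 6795919/223 ≈ 30475.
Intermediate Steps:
x(q) = -6/223 (x(q) = (7 - 1*13)/223 = (7 - 13)*(1/223) = -6*1/223 = -6/223)
((-172 - 88*157) + x(-162)) + 44463 = ((-172 - 88*157) - 6/223) + 44463 = ((-172 - 13816) - 6/223) + 44463 = (-13988 - 6/223) + 44463 = -3119330/223 + 44463 = 6795919/223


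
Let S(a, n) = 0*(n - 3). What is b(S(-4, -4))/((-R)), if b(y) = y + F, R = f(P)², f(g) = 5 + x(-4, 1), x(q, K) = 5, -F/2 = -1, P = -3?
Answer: -1/50 ≈ -0.020000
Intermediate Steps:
F = 2 (F = -2*(-1) = 2)
f(g) = 10 (f(g) = 5 + 5 = 10)
S(a, n) = 0 (S(a, n) = 0*(-3 + n) = 0)
R = 100 (R = 10² = 100)
b(y) = 2 + y (b(y) = y + 2 = 2 + y)
b(S(-4, -4))/((-R)) = (2 + 0)/((-1*100)) = 2/(-100) = 2*(-1/100) = -1/50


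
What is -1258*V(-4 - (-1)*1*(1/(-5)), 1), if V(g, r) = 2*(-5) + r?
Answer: 11322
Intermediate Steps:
V(g, r) = -10 + r
-1258*V(-4 - (-1)*1*(1/(-5)), 1) = -1258*(-10 + 1) = -1258*(-9) = 11322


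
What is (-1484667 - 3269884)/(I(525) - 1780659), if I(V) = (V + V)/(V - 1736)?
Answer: 822537323/308054157 ≈ 2.6701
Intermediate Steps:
I(V) = 2*V/(-1736 + V) (I(V) = (2*V)/(-1736 + V) = 2*V/(-1736 + V))
(-1484667 - 3269884)/(I(525) - 1780659) = (-1484667 - 3269884)/(2*525/(-1736 + 525) - 1780659) = -4754551/(2*525/(-1211) - 1780659) = -4754551/(2*525*(-1/1211) - 1780659) = -4754551/(-150/173 - 1780659) = -4754551/(-308054157/173) = -4754551*(-173/308054157) = 822537323/308054157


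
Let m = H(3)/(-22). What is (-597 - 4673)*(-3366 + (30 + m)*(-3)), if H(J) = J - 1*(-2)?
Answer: 200304795/11 ≈ 1.8210e+7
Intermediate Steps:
H(J) = 2 + J (H(J) = J + 2 = 2 + J)
m = -5/22 (m = (2 + 3)/(-22) = 5*(-1/22) = -5/22 ≈ -0.22727)
(-597 - 4673)*(-3366 + (30 + m)*(-3)) = (-597 - 4673)*(-3366 + (30 - 5/22)*(-3)) = -5270*(-3366 + (655/22)*(-3)) = -5270*(-3366 - 1965/22) = -5270*(-76017/22) = 200304795/11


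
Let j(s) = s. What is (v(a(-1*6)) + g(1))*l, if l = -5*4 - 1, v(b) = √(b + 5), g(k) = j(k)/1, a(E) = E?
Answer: -21 - 21*I ≈ -21.0 - 21.0*I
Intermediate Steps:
g(k) = k (g(k) = k/1 = k*1 = k)
v(b) = √(5 + b)
l = -21 (l = -20 - 1 = -21)
(v(a(-1*6)) + g(1))*l = (√(5 - 1*6) + 1)*(-21) = (√(5 - 6) + 1)*(-21) = (√(-1) + 1)*(-21) = (I + 1)*(-21) = (1 + I)*(-21) = -21 - 21*I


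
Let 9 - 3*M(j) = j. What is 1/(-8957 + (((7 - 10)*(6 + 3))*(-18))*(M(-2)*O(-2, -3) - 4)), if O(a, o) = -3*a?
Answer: -1/209 ≈ -0.0047847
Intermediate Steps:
M(j) = 3 - j/3
1/(-8957 + (((7 - 10)*(6 + 3))*(-18))*(M(-2)*O(-2, -3) - 4)) = 1/(-8957 + (((7 - 10)*(6 + 3))*(-18))*((3 - 1/3*(-2))*(-3*(-2)) - 4)) = 1/(-8957 + (-3*9*(-18))*((3 + 2/3)*6 - 4)) = 1/(-8957 + (-27*(-18))*((11/3)*6 - 4)) = 1/(-8957 + 486*(22 - 4)) = 1/(-8957 + 486*18) = 1/(-8957 + 8748) = 1/(-209) = -1/209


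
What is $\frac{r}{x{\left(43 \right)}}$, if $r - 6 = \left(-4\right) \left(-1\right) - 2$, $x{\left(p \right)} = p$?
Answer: $\frac{8}{43} \approx 0.18605$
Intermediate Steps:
$r = 8$ ($r = 6 - -2 = 6 + \left(4 - 2\right) = 6 + 2 = 8$)
$\frac{r}{x{\left(43 \right)}} = \frac{1}{43} \cdot 8 = \frac{8}{43}$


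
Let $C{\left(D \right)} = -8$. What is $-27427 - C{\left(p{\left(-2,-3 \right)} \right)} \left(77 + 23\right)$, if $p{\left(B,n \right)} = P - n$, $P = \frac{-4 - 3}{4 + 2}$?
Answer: $-26627$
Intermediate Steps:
$P = - \frac{7}{6} \approx -1.1667$
$p{\left(B,n \right)} = - \frac{7}{6} - n$
$-27427 - C{\left(p{\left(-2,-3 \right)} \right)} \left(77 + 23\right) = -27427 - - 8 \left(77 + 23\right) = -27427 - \left(-8\right) 100 = -27427 - -800 = -27427 + 800 = -26627$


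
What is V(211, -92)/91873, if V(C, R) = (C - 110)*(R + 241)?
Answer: 15049/91873 ≈ 0.16380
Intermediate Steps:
V(C, R) = (-110 + C)*(241 + R)
V(211, -92)/91873 = (-26510 - 110*(-92) + 241*211 + 211*(-92))/91873 = (-26510 + 10120 + 50851 - 19412)*(1/91873) = 15049*(1/91873) = 15049/91873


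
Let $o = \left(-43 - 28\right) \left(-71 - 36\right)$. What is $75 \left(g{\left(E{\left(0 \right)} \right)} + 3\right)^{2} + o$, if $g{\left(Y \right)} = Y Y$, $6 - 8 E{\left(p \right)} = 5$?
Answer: $\frac{33910987}{4096} \approx 8279.0$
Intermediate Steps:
$E{\left(p \right)} = \frac{1}{8}$ ($E{\left(p \right)} = \frac{3}{4} - \frac{5}{8} = \frac{1}{8}$)
$g{\left(Y \right)} = Y^{2}$
$o = 7597$ ($o = \left(-71\right) \left(-107\right) = 7597$)
$75 \left(g{\left(E{\left(0 \right)} \right)} + 3\right)^{2} + o = 75 \left(\left(\frac{1}{8}\right)^{2} + 3\right)^{2} + 7597 = 75 \left(\frac{1}{64} + 3\right)^{2} + 7597 = 75 \left(\frac{193}{64}\right)^{2} + 7597 = 75 \cdot \frac{37249}{4096} + 7597 = \frac{2793675}{4096} + 7597 = \frac{33910987}{4096}$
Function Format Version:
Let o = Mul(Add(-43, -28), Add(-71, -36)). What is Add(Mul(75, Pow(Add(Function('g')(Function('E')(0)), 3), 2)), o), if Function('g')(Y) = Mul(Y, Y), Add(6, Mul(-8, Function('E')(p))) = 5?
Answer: Rational(33910987, 4096) ≈ 8279.0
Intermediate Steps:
Function('E')(p) = Rational(1, 8) (Function('E')(p) = Add(Rational(3, 4), Mul(Rational(-1, 8), 5)) = Add(Rational(3, 4), Rational(-5, 8)) = Rational(1, 8))
Function('g')(Y) = Pow(Y, 2)
o = 7597 (o = Mul(-71, -107) = 7597)
Add(Mul(75, Pow(Add(Function('g')(Function('E')(0)), 3), 2)), o) = Add(Mul(75, Pow(Add(Pow(Rational(1, 8), 2), 3), 2)), 7597) = Add(Mul(75, Pow(Add(Rational(1, 64), 3), 2)), 7597) = Add(Mul(75, Pow(Rational(193, 64), 2)), 7597) = Add(Mul(75, Rational(37249, 4096)), 7597) = Add(Rational(2793675, 4096), 7597) = Rational(33910987, 4096)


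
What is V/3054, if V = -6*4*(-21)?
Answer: 84/509 ≈ 0.16503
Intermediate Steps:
V = 504 (V = -24*(-21) = 504)
V/3054 = 504/3054 = 504*(1/3054) = 84/509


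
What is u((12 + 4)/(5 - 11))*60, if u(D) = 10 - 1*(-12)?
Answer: 1320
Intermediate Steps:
u(D) = 22 (u(D) = 10 + 12 = 22)
u((12 + 4)/(5 - 11))*60 = 22*60 = 1320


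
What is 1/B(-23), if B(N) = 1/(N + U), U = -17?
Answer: -40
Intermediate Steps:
B(N) = 1/(-17 + N) (B(N) = 1/(N - 17) = 1/(-17 + N))
1/B(-23) = 1/(1/(-17 - 23)) = 1/(1/(-40)) = 1/(-1/40) = -40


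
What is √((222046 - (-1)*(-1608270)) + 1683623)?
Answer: √297399 ≈ 545.34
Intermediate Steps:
√((222046 - (-1)*(-1608270)) + 1683623) = √((222046 - 1*1608270) + 1683623) = √((222046 - 1608270) + 1683623) = √(-1386224 + 1683623) = √297399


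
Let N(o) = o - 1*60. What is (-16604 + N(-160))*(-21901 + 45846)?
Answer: -402850680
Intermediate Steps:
N(o) = -60 + o (N(o) = o - 60 = -60 + o)
(-16604 + N(-160))*(-21901 + 45846) = (-16604 + (-60 - 160))*(-21901 + 45846) = (-16604 - 220)*23945 = -16824*23945 = -402850680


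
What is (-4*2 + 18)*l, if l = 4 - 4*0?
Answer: 40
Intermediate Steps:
l = 4 (l = 4 + 0 = 4)
(-4*2 + 18)*l = (-4*2 + 18)*4 = (-8 + 18)*4 = 10*4 = 40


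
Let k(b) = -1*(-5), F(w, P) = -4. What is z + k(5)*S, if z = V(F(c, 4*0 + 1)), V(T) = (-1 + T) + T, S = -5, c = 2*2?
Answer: -34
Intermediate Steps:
c = 4
V(T) = -1 + 2*T
z = -9 (z = -1 + 2*(-4) = -1 - 8 = -9)
k(b) = 5
z + k(5)*S = -9 + 5*(-5) = -9 - 25 = -34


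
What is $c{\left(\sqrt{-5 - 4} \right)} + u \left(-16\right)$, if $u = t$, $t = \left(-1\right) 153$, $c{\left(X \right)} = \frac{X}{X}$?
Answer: $2449$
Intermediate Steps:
$c{\left(X \right)} = 1$
$t = -153$
$u = -153$
$c{\left(\sqrt{-5 - 4} \right)} + u \left(-16\right) = 1 - -2448 = 1 + 2448 = 2449$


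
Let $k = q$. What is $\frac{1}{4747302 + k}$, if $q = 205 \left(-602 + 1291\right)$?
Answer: $\frac{1}{4888547} \approx 2.0456 \cdot 10^{-7}$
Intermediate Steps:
$q = 141245$ ($q = 205 \cdot 689 = 141245$)
$k = 141245$
$\frac{1}{4747302 + k} = \frac{1}{4747302 + 141245} = \frac{1}{4888547}$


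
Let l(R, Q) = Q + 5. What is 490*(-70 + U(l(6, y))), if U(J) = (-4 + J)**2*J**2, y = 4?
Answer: 957950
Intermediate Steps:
l(R, Q) = 5 + Q
U(J) = J**2*(-4 + J)**2
490*(-70 + U(l(6, y))) = 490*(-70 + (5 + 4)**2*(-4 + (5 + 4))**2) = 490*(-70 + 9**2*(-4 + 9)**2) = 490*(-70 + 81*5**2) = 490*(-70 + 81*25) = 490*(-70 + 2025) = 490*1955 = 957950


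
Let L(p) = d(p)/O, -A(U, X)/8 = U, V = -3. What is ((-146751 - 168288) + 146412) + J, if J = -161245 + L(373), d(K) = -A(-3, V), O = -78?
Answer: -4288332/13 ≈ -3.2987e+5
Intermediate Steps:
A(U, X) = -8*U
d(K) = -24 (d(K) = -(-8)*(-3) = -1*24 = -24)
L(p) = 4/13 (L(p) = -24/(-78) = -24*(-1/78) = 4/13)
J = -2096181/13 (J = -161245 + 4/13 = -2096181/13 ≈ -1.6124e+5)
((-146751 - 168288) + 146412) + J = ((-146751 - 168288) + 146412) - 2096181/13 = (-315039 + 146412) - 2096181/13 = -168627 - 2096181/13 = -4288332/13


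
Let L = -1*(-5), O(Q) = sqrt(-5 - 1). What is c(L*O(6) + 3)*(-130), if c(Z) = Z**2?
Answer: 18330 - 3900*I*sqrt(6) ≈ 18330.0 - 9553.0*I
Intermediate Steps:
O(Q) = I*sqrt(6) (O(Q) = sqrt(-6) = I*sqrt(6))
L = 5
c(L*O(6) + 3)*(-130) = (5*(I*sqrt(6)) + 3)**2*(-130) = (5*I*sqrt(6) + 3)**2*(-130) = (3 + 5*I*sqrt(6))**2*(-130) = -130*(3 + 5*I*sqrt(6))**2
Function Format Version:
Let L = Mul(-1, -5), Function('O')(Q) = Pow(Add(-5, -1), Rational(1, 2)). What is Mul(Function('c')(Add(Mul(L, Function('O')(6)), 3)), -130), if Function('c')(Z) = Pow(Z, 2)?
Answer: Add(18330, Mul(-3900, I, Pow(6, Rational(1, 2)))) ≈ Add(18330., Mul(-9553.0, I))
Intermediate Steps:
Function('O')(Q) = Mul(I, Pow(6, Rational(1, 2))) (Function('O')(Q) = Pow(-6, Rational(1, 2)) = Mul(I, Pow(6, Rational(1, 2))))
L = 5
Mul(Function('c')(Add(Mul(L, Function('O')(6)), 3)), -130) = Mul(Pow(Add(Mul(5, Mul(I, Pow(6, Rational(1, 2)))), 3), 2), -130) = Mul(Pow(Add(Mul(5, I, Pow(6, Rational(1, 2))), 3), 2), -130) = Mul(Pow(Add(3, Mul(5, I, Pow(6, Rational(1, 2)))), 2), -130) = Mul(-130, Pow(Add(3, Mul(5, I, Pow(6, Rational(1, 2)))), 2))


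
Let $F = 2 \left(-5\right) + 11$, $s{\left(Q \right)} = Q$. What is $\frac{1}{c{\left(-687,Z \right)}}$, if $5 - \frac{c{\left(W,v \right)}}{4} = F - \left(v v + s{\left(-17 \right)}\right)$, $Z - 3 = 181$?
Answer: $\frac{1}{135372} \approx 7.3871 \cdot 10^{-6}$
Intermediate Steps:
$Z = 184$ ($Z = 3 + 181 = 184$)
$F = 1$ ($F = -10 + 11 = 1$)
$c{\left(W,v \right)} = -52 + 4 v^{2}$ ($c{\left(W,v \right)} = 20 - 4 \left(1 - \left(v v - 17\right)\right) = 20 - 4 \left(1 - \left(v^{2} - 17\right)\right) = 20 - 4 \left(1 - \left(-17 + v^{2}\right)\right) = 20 - 4 \left(18 - v^{2}\right) = 20 + \left(-72 + 4 v^{2}\right) = -52 + 4 v^{2}$)
$\frac{1}{c{\left(-687,Z \right)}} = \frac{1}{-52 + 4 \cdot 184^{2}} = \frac{1}{-52 + 4 \cdot 33856} = \frac{1}{-52 + 135424} = \frac{1}{135372}$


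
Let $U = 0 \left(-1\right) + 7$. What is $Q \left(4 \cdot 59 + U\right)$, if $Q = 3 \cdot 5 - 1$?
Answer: $3402$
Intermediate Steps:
$Q = 14$ ($Q = 15 - 1 = 14$)
$U = 7$ ($U = 0 + 7 = 7$)
$Q \left(4 \cdot 59 + U\right) = 14 \left(4 \cdot 59 + 7\right) = 14 \left(236 + 7\right) = 14 \cdot 243 = 3402$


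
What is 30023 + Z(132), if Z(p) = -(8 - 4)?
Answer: 30019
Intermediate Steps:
Z(p) = -4 (Z(p) = -1*4 = -4)
30023 + Z(132) = 30023 - 4 = 30019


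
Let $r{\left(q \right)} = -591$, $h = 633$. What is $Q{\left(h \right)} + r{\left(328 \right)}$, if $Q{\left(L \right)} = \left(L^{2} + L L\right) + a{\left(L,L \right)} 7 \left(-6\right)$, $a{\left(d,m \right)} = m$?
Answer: $774201$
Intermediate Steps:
$Q{\left(L \right)} = - 42 L + 2 L^{2}$ ($Q{\left(L \right)} = \left(L^{2} + L L\right) + L 7 \left(-6\right) = \left(L^{2} + L^{2}\right) + 7 L \left(-6\right) = 2 L^{2} - 42 L = - 42 L + 2 L^{2}$)
$Q{\left(h \right)} + r{\left(328 \right)} = 2 \cdot 633 \left(-21 + 633\right) - 591 = 2 \cdot 633 \cdot 612 - 591 = 774792 - 591 = 774201$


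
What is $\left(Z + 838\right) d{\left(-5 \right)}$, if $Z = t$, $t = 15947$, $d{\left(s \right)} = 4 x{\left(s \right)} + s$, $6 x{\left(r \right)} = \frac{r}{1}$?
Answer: $-139875$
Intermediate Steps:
$x{\left(r \right)} = \frac{r}{6}$ ($x{\left(r \right)} = \frac{r 1^{-1}}{6} = \frac{r 1}{6} = \frac{r}{6}$)
$d{\left(s \right)} = \frac{5 s}{3}$ ($d{\left(s \right)} = 4 \frac{s}{6} + s = \frac{2 s}{3} + s = \frac{5 s}{3}$)
$Z = 15947$
$\left(Z + 838\right) d{\left(-5 \right)} = \left(15947 + 838\right) \frac{5}{3} \left(-5\right) = 16785 \left(- \frac{25}{3}\right) = -139875$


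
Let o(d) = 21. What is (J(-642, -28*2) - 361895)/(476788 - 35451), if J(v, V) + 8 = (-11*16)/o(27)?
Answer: -447067/545181 ≈ -0.82003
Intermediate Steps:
J(v, V) = -344/21 (J(v, V) = -8 - 11*16/21 = -8 - 176*1/21 = -8 - 176/21 = -344/21)
(J(-642, -28*2) - 361895)/(476788 - 35451) = (-344/21 - 361895)/(476788 - 35451) = -7600139/21/441337 = -7600139/21*1/441337 = -447067/545181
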